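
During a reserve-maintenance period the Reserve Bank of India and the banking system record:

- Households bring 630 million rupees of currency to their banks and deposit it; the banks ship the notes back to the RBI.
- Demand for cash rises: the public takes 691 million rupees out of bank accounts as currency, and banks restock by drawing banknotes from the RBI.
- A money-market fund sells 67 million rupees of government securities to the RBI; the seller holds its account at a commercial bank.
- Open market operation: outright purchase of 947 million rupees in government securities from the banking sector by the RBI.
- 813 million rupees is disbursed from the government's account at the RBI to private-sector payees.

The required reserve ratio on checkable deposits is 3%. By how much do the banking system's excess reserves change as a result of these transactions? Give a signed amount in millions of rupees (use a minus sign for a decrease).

Currency deposit 630 million rupees: reserves +630M, deposits +630M.
Currency withdrawal 691 million rupees: reserves −691M, deposits −691M.
Asset purchase (from non-banks) 67 million rupees: reserves +67M, deposits +67M.
OMO purchase (from banks) 947 million rupees: reserves +947M, deposits 0.
Government spending 813 million rupees: reserves +813M, deposits +813M.
Totals: Δreserves = +1766M, Δdeposits = +819M.
Δrequired reserves = 3% × +819M = +24.57M.
Δexcess reserves = Δreserves − Δrequired = +1766M − (+24.57M) = +1741.43 million.

+1741.43 million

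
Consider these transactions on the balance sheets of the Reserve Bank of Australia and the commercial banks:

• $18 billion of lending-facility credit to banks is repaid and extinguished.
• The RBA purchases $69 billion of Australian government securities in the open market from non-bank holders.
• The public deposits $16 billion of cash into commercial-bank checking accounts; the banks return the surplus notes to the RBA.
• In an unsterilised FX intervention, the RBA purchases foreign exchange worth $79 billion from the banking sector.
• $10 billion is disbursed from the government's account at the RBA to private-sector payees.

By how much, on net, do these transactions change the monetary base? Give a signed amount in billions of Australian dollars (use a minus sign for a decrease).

+$140 billion

Discount-window repayment $18 billion: RBA balance sheet contracts → −$18B.
Asset purchase (from non-banks) $69 billion: RBA balance sheet expands → +$69B.
Currency deposit $16 billion: just a shift between currency and reserves — both are base money → 0.
FX purchase $79 billion: RBA balance sheet expands → +$79B.
Government spending $10 billion: a non-base liability converts back to reserves → +$10B.
Net: −18 + 69 + 0 + 79 + 10 = +$140 billion.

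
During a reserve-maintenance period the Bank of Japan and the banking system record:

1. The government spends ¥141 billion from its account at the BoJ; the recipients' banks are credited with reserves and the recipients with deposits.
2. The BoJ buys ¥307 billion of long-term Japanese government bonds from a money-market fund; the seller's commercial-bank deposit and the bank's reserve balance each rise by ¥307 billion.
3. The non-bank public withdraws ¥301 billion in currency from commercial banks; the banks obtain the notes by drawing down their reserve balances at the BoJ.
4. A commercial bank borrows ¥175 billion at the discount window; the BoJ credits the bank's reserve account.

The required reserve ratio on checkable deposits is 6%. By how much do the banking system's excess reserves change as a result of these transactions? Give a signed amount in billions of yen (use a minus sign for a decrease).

+¥313.18 billion

Government spending ¥141 billion: reserves +¥141B, deposits +¥141B.
Asset purchase (from non-banks) ¥307 billion: reserves +¥307B, deposits +¥307B.
Currency withdrawal ¥301 billion: reserves −¥301B, deposits −¥301B.
Discount-window loan ¥175 billion: reserves +¥175B, deposits 0.
Totals: Δreserves = +¥322B, Δdeposits = +¥147B.
Δrequired reserves = 6% × +¥147B = +¥8.82B.
Δexcess reserves = Δreserves − Δrequired = +¥322B − (+¥8.82B) = +¥313.18 billion.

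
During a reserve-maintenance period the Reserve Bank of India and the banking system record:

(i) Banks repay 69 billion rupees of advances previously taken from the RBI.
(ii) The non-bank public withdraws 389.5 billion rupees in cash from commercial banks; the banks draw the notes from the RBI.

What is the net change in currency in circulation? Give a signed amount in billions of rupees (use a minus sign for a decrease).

+389.5 billion

RBI balance sheet:
  Assets:      Loans to banks −69B
  Liabilities: Bank reserves −458.5B, Currency in circulation +389.5B
So the change in currency in circulation is +389.5 billion.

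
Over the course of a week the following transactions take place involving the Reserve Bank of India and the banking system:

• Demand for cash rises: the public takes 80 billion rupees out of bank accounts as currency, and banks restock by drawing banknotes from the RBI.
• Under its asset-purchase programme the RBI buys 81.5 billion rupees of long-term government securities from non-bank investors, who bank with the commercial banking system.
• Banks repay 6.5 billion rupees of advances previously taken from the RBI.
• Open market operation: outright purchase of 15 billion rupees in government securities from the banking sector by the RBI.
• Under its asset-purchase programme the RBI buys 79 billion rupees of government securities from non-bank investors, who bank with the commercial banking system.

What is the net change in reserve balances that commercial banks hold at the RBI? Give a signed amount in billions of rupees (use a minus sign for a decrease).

Currency withdrawal 80 billion rupees: banks swap reserves for currency → −80B.
Asset purchase (from non-banks) 81.5 billion rupees: the RBI pays by crediting reserve accounts → +81.5B.
Discount-window repayment 6.5 billion rupees: repayment is debited from reserves → −6.5B.
OMO purchase (from banks) 15 billion rupees: the RBI pays by crediting reserve accounts → +15B.
Asset purchase (from non-banks) 79 billion rupees: the RBI pays by crediting reserve accounts → +79B.
Net: −80 + 81.5 − 6.5 + 15 + 79 = +89 billion.

+89 billion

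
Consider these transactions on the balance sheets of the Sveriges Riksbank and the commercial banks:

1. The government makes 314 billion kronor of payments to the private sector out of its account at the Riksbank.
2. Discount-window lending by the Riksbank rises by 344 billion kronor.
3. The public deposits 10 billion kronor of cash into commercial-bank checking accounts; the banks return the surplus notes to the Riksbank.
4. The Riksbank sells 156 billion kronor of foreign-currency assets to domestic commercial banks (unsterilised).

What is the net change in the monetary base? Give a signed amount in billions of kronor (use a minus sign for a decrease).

Government spending 314 billion kronor: a non-base liability converts back to reserves → +314B.
Discount-window loan 344 billion kronor: Riksbank balance sheet expands → +344B.
Currency deposit 10 billion kronor: just a shift between currency and reserves — both are base money → 0.
FX sale 156 billion kronor: Riksbank balance sheet contracts → −156B.
Net: 314 + 344 + 0 − 156 = +502 billion.

+502 billion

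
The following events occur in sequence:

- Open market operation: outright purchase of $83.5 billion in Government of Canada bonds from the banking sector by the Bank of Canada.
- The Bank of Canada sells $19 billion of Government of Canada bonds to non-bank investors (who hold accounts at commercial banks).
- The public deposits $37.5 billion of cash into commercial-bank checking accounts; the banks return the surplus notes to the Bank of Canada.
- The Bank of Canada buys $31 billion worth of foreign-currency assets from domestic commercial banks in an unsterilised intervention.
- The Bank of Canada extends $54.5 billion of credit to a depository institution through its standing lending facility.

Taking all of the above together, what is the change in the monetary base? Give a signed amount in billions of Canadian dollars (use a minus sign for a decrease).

Bank of Canada balance sheet:
  Assets:      Securities +$64.5B, Loans to banks +$54.5B, Foreign assets +$31B
  Liabilities: Bank reserves +$187.5B, Currency in circulation −$37.5B
Commercial banking system:
  Assets:      Reserves at CB +$187.5B, Securities −$83.5B, Foreign assets −$31B
  Liabilities: Checkable deposits +$18.5B, Borrowings from CB +$54.5B
Monetary base = currency + reserves: −$37.5B + (+$187.5B) = +$150 billion.

+$150 billion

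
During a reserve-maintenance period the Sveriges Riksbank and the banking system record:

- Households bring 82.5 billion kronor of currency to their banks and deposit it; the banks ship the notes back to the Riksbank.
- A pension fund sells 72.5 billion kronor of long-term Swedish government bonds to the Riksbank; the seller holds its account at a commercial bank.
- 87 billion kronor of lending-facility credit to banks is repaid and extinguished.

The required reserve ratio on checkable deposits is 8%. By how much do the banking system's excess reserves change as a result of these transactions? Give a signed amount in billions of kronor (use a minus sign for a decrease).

Currency deposit 82.5 billion kronor: reserves +82.5B, deposits +82.5B.
Asset purchase (from non-banks) 72.5 billion kronor: reserves +72.5B, deposits +72.5B.
Discount-window repayment 87 billion kronor: reserves −87B, deposits 0.
Totals: Δreserves = +68B, Δdeposits = +155B.
Δrequired reserves = 8% × +155B = +12.4B.
Δexcess reserves = Δreserves − Δrequired = +68B − (+12.4B) = +55.6 billion.

+55.6 billion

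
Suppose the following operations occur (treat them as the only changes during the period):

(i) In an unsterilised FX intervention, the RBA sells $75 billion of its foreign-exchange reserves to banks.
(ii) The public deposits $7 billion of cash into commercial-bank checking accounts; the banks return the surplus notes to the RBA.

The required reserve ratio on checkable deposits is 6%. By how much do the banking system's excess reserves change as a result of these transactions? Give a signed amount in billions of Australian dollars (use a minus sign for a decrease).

-$68.42 billion

FX sale $75 billion: reserves −$75B, deposits 0.
Currency deposit $7 billion: reserves +$7B, deposits +$7B.
Totals: Δreserves = −$68B, Δdeposits = +$7B.
Δrequired reserves = 6% × +$7B = +$0.42B.
Δexcess reserves = Δreserves − Δrequired = −$68B − (+$0.42B) = -$68.42 billion.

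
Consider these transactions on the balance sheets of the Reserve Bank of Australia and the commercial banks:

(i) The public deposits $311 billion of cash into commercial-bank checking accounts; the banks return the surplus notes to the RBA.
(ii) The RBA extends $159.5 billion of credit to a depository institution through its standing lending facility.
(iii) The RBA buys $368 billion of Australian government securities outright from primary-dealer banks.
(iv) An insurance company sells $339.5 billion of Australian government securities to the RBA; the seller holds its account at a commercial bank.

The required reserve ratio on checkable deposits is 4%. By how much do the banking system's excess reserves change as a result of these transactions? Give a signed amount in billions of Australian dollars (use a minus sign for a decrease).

+$1151.98 billion

Currency deposit $311 billion: reserves +$311B, deposits +$311B.
Discount-window loan $159.5 billion: reserves +$159.5B, deposits 0.
OMO purchase (from banks) $368 billion: reserves +$368B, deposits 0.
Asset purchase (from non-banks) $339.5 billion: reserves +$339.5B, deposits +$339.5B.
Totals: Δreserves = +$1178B, Δdeposits = +$650.5B.
Δrequired reserves = 4% × +$650.5B = +$26.02B.
Δexcess reserves = Δreserves − Δrequired = +$1178B − (+$26.02B) = +$1151.98 billion.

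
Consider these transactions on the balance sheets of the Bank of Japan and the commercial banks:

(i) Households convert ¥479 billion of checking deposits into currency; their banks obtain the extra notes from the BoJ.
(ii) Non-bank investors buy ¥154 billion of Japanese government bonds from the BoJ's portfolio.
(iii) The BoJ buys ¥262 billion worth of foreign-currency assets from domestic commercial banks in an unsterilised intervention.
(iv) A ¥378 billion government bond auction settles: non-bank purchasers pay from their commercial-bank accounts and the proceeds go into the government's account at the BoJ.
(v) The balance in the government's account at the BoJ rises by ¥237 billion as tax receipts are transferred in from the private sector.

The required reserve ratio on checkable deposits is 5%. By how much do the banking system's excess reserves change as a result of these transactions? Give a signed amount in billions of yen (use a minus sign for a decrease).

Currency withdrawal ¥479 billion: reserves −¥479B, deposits −¥479B.
Asset sale (to non-banks) ¥154 billion: reserves −¥154B, deposits −¥154B.
FX purchase ¥262 billion: reserves +¥262B, deposits 0.
Government account inflow ¥378 billion: reserves −¥378B, deposits −¥378B.
Government account inflow ¥237 billion: reserves −¥237B, deposits −¥237B.
Totals: Δreserves = −¥986B, Δdeposits = −¥1248B.
Δrequired reserves = 5% × −¥1248B = −¥62.4B.
Δexcess reserves = Δreserves − Δrequired = −¥986B − (−¥62.4B) = -¥923.6 billion.

-¥923.6 billion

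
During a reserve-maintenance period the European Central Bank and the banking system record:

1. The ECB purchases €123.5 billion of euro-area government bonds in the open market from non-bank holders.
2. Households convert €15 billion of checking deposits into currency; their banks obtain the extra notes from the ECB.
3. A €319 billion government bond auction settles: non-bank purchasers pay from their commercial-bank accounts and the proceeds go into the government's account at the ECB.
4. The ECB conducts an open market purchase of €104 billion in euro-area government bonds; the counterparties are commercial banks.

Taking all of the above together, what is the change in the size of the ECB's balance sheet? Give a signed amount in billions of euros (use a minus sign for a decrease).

+€227.5 billion

ECB balance sheet:
  Assets:      Securities +€227.5B
  Liabilities: Bank reserves −€106.5B, Currency in circulation +€15B, Government deposits +€319B
Change in total ECB assets = +€227.5 billion.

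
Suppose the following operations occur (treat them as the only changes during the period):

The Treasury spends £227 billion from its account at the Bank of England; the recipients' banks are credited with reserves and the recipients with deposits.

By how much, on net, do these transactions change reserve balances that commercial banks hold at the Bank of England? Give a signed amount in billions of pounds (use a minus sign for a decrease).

Government spending £227 billion: government payments flow into bank reserve accounts → +£227B.

+£227 billion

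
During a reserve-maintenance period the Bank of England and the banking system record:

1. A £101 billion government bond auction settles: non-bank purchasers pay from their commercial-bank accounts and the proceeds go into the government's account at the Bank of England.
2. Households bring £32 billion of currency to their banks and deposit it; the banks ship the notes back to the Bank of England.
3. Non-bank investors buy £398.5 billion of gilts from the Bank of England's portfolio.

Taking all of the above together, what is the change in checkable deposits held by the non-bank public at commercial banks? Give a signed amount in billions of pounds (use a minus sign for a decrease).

Bank of England balance sheet:
  Assets:      Securities −£398.5B
  Liabilities: Bank reserves −£467.5B, Currency in circulation −£32B, Government deposits +£101B
Commercial banking system:
  Assets:      Reserves at CB −£467.5B
  Liabilities: Checkable deposits −£467.5B
So the change in checkable deposits held by the non-bank public at commercial banks is -£467.5 billion.

-£467.5 billion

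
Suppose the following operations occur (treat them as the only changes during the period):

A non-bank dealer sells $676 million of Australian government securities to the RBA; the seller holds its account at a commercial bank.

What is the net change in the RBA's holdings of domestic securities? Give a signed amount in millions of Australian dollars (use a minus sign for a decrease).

+$676 million

Asset purchase (from non-banks) $676 million: securities added to the RBA's portfolio → +$676M.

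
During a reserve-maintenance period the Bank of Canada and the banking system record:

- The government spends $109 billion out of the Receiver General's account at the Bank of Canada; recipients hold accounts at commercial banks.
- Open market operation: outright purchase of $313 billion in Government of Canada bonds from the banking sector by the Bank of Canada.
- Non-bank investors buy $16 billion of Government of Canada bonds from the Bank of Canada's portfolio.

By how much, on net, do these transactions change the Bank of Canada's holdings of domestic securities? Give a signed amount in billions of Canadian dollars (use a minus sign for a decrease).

+$297 billion

Bank of Canada balance sheet:
  Assets:      Securities +$297B
  Liabilities: Bank reserves +$406B, Government deposits −$109B
So the change in the Bank of Canada's holdings of domestic securities is +$297 billion.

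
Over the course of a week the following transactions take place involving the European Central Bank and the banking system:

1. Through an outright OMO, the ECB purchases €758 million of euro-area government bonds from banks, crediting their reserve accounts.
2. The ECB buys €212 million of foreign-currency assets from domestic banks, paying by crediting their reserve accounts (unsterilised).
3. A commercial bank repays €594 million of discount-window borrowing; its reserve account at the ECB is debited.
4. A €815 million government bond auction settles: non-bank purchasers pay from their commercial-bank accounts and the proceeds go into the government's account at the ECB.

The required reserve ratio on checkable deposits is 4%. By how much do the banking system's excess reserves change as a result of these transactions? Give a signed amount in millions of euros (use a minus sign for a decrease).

-€406.4 million

OMO purchase (from banks) €758 million: reserves +€758M, deposits 0.
FX purchase €212 million: reserves +€212M, deposits 0.
Discount-window repayment €594 million: reserves −€594M, deposits 0.
Government account inflow €815 million: reserves −€815M, deposits −€815M.
Totals: Δreserves = −€439M, Δdeposits = −€815M.
Δrequired reserves = 4% × −€815M = −€32.6M.
Δexcess reserves = Δreserves − Δrequired = −€439M − (−€32.6M) = -€406.4 million.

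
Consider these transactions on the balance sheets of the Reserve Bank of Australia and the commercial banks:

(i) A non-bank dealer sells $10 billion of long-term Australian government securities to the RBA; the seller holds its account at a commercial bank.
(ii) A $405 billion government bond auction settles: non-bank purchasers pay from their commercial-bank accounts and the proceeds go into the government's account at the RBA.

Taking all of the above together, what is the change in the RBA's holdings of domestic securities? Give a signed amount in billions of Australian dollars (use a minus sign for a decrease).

+$10 billion

Asset purchase (from non-banks) $10 billion: securities added to the RBA's portfolio → +$10B.
Government account inflow $405 billion: the RBA's securities portfolio is untouched → 0.
Net: 10 + 0 = +$10 billion.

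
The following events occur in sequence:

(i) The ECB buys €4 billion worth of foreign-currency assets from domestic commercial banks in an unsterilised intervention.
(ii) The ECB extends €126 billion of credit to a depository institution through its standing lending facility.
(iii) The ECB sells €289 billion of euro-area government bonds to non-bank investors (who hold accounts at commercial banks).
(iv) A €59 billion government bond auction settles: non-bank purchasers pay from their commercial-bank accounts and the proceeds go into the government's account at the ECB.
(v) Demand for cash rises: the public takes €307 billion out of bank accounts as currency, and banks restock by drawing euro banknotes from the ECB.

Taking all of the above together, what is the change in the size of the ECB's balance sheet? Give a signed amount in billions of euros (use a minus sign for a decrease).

ECB balance sheet:
  Assets:      Securities −€289B, Loans to banks +€126B, Foreign assets +€4B
  Liabilities: Bank reserves −€525B, Currency in circulation +€307B, Government deposits +€59B
Change in total ECB assets = -€159 billion.

-€159 billion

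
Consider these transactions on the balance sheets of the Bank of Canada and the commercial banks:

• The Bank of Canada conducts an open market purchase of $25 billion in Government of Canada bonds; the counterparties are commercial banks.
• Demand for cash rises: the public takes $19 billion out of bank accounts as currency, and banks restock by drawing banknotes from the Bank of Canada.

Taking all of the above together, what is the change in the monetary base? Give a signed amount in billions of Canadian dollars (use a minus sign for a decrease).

+$25 billion

OMO purchase (from banks) $25 billion: Bank of Canada balance sheet expands → +$25B.
Currency withdrawal $19 billion: just a shift between currency and reserves — both are base money → 0.
Net: 25 + 0 = +$25 billion.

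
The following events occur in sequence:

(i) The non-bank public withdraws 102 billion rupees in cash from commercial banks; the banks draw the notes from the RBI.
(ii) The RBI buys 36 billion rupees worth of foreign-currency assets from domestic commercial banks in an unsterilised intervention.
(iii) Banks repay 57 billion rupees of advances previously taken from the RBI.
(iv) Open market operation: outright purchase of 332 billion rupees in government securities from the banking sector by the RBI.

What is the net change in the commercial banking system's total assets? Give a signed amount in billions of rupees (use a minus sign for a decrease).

RBI balance sheet:
  Assets:      Securities +332B, Loans to banks −57B, Foreign assets +36B
  Liabilities: Bank reserves +209B, Currency in circulation +102B
Commercial banking system:
  Assets:      Reserves at CB +209B, Securities −332B, Foreign assets −36B
  Liabilities: Checkable deposits −102B, Borrowings from CB −57B
Change in total bank assets = -159 billion.

-159 billion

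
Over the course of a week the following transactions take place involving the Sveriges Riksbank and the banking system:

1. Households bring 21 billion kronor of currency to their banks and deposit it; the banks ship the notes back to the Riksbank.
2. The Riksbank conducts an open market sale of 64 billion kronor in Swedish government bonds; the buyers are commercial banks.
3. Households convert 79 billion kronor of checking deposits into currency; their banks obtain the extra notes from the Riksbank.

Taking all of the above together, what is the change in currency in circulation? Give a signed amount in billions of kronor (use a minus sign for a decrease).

+58 billion

Riksbank balance sheet:
  Assets:      Securities −64B
  Liabilities: Bank reserves −122B, Currency in circulation +58B
So the change in currency in circulation is +58 billion.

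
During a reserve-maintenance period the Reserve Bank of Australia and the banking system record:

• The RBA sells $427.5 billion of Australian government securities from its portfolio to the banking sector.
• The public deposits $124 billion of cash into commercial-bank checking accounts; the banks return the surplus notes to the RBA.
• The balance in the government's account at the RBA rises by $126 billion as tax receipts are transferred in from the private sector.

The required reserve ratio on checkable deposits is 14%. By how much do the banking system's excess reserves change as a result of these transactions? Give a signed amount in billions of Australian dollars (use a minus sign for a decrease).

-$429.22 billion

OMO sale (to banks) $427.5 billion: reserves −$427.5B, deposits 0.
Currency deposit $124 billion: reserves +$124B, deposits +$124B.
Government account inflow $126 billion: reserves −$126B, deposits −$126B.
Totals: Δreserves = −$429.5B, Δdeposits = −$2B.
Δrequired reserves = 14% × −$2B = −$0.28B.
Δexcess reserves = Δreserves − Δrequired = −$429.5B − (−$0.28B) = -$429.22 billion.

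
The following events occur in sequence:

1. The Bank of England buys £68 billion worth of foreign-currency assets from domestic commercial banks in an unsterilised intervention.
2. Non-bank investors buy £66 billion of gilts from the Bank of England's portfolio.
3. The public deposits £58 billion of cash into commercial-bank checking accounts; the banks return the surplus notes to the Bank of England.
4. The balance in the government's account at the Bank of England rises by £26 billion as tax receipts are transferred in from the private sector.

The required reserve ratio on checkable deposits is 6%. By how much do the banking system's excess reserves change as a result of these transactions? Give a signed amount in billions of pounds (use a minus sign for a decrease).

+£36.04 billion

FX purchase £68 billion: reserves +£68B, deposits 0.
Asset sale (to non-banks) £66 billion: reserves −£66B, deposits −£66B.
Currency deposit £58 billion: reserves +£58B, deposits +£58B.
Government account inflow £26 billion: reserves −£26B, deposits −£26B.
Totals: Δreserves = +£34B, Δdeposits = −£34B.
Δrequired reserves = 6% × −£34B = −£2.04B.
Δexcess reserves = Δreserves − Δrequired = +£34B − (−£2.04B) = +£36.04 billion.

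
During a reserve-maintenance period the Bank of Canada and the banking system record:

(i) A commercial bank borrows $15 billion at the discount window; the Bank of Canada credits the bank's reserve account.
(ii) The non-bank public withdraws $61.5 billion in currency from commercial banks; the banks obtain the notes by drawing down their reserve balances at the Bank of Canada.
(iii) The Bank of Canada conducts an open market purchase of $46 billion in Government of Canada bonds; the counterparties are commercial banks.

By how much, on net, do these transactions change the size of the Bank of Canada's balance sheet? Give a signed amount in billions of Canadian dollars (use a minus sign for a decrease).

Discount-window loan $15 billion: a Bank of Canada asset is acquired → +$15B.
Currency withdrawal $61.5 billion: only the composition of liabilities changes → 0.
OMO purchase (from banks) $46 billion: a Bank of Canada asset is acquired → +$46B.
Net: 15 + 0 + 46 = +$61 billion.

+$61 billion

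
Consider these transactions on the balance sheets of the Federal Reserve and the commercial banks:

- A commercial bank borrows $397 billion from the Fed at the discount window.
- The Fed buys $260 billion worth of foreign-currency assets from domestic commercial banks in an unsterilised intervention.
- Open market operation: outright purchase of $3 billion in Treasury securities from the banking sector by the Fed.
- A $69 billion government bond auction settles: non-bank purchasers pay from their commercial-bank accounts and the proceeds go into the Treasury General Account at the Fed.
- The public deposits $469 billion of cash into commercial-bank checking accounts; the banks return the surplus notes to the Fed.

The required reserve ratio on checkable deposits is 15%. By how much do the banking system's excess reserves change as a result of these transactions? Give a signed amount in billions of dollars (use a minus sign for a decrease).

Discount-window loan $397 billion: reserves +$397B, deposits 0.
FX purchase $260 billion: reserves +$260B, deposits 0.
OMO purchase (from banks) $3 billion: reserves +$3B, deposits 0.
Government account inflow $69 billion: reserves −$69B, deposits −$69B.
Currency deposit $469 billion: reserves +$469B, deposits +$469B.
Totals: Δreserves = +$1060B, Δdeposits = +$400B.
Δrequired reserves = 15% × +$400B = +$60B.
Δexcess reserves = Δreserves − Δrequired = +$1060B − (+$60B) = +$1000 billion.

+$1000 billion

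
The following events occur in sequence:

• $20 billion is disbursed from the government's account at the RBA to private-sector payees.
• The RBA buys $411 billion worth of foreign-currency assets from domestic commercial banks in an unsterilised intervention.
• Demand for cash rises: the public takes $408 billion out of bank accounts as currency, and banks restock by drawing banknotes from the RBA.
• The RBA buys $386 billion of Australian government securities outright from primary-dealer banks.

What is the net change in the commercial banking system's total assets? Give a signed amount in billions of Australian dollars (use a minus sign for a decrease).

Government spending $20 billion: bank balance sheets expand → +$20B.
FX purchase $411 billion: just an asset swap on bank balance sheets → 0.
Currency withdrawal $408 billion: bank balance sheets shrink → −$408B.
OMO purchase (from banks) $386 billion: just an asset swap on bank balance sheets → 0.
Net: 20 + 0 − 408 + 0 = -$388 billion.

-$388 billion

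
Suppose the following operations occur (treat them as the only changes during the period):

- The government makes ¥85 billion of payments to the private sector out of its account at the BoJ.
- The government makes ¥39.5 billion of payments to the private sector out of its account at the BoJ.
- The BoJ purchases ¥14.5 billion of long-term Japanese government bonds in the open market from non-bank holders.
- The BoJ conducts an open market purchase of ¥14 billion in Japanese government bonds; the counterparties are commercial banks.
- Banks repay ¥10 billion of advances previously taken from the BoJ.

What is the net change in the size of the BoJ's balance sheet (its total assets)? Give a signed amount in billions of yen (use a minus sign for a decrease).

+¥18.5 billion

Government spending ¥85 billion: only the composition of liabilities changes → 0.
Government spending ¥39.5 billion: only the composition of liabilities changes → 0.
Asset purchase (from non-banks) ¥14.5 billion: a BoJ asset is acquired → +¥14.5B.
OMO purchase (from banks) ¥14 billion: a BoJ asset is acquired → +¥14B.
Discount-window repayment ¥10 billion: a BoJ asset is shed → −¥10B.
Net: 0 + 0 + 14.5 + 14 − 10 = +¥18.5 billion.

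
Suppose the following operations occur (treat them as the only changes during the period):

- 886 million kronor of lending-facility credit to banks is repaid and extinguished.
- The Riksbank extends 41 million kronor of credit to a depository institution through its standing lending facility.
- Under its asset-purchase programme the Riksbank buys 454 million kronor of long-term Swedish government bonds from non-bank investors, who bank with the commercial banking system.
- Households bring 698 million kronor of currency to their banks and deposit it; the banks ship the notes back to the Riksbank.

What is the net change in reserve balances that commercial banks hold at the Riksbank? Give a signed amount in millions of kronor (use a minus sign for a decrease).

+307 million

Discount-window repayment 886 million kronor: repayment is debited from reserves → −886M.
Discount-window loan 41 million kronor: the loan is credited to the bank's reserve account → +41M.
Asset purchase (from non-banks) 454 million kronor: the Riksbank pays by crediting reserve accounts → +454M.
Currency deposit 698 million kronor: returned notes are swapped for reserve credit → +698M.
Net: −886 + 41 + 454 + 698 = +307 million.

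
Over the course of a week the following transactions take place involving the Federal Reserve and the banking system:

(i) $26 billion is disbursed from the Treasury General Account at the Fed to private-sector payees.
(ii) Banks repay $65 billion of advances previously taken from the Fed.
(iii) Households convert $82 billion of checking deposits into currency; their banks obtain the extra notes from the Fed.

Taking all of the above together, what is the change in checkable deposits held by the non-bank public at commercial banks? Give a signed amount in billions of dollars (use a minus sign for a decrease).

-$56 billion

Fed balance sheet:
  Assets:      Loans to banks −$65B
  Liabilities: Bank reserves −$121B, Currency in circulation +$82B, Government deposits −$26B
Commercial banking system:
  Assets:      Reserves at CB −$121B
  Liabilities: Checkable deposits −$56B, Borrowings from CB −$65B
So the change in checkable deposits held by the non-bank public at commercial banks is -$56 billion.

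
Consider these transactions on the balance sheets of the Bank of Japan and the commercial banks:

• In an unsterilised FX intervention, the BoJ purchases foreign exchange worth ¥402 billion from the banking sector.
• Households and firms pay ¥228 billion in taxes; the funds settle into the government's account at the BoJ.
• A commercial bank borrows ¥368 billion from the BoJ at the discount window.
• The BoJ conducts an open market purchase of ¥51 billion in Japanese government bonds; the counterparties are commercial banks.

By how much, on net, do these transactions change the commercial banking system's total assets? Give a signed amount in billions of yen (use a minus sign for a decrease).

BoJ balance sheet:
  Assets:      Securities +¥51B, Loans to banks +¥368B, Foreign assets +¥402B
  Liabilities: Bank reserves +¥593B, Government deposits +¥228B
Commercial banking system:
  Assets:      Reserves at CB +¥593B, Securities −¥51B, Foreign assets −¥402B
  Liabilities: Checkable deposits −¥228B, Borrowings from CB +¥368B
Change in total bank assets = +¥140 billion.

+¥140 billion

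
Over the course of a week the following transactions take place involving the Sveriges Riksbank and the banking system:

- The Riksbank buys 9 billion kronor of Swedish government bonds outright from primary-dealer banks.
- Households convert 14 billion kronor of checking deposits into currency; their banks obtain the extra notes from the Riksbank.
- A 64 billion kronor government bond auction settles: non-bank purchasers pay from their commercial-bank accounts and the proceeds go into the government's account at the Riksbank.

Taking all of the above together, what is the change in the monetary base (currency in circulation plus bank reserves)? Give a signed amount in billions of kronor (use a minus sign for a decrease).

-55 billion

OMO purchase (from banks) 9 billion kronor: Riksbank balance sheet expands → +9B.
Currency withdrawal 14 billion kronor: just a shift between currency and reserves — both are base money → 0.
Government account inflow 64 billion kronor: reserves shift to a non-base liability → −64B.
Net: 9 + 0 − 64 = -55 billion.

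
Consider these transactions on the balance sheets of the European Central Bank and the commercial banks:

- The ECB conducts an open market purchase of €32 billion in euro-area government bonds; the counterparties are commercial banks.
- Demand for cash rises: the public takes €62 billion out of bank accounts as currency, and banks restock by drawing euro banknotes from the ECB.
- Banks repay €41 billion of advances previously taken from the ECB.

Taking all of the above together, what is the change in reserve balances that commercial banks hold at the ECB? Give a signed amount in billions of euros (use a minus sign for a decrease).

-€71 billion

ECB balance sheet:
  Assets:      Securities +€32B, Loans to banks −€41B
  Liabilities: Bank reserves −€71B, Currency in circulation +€62B
Commercial banking system:
  Assets:      Reserves at CB −€71B, Securities −€32B
  Liabilities: Checkable deposits −€62B, Borrowings from CB −€41B
So the change in reserve balances that commercial banks hold at the ECB is -€71 billion.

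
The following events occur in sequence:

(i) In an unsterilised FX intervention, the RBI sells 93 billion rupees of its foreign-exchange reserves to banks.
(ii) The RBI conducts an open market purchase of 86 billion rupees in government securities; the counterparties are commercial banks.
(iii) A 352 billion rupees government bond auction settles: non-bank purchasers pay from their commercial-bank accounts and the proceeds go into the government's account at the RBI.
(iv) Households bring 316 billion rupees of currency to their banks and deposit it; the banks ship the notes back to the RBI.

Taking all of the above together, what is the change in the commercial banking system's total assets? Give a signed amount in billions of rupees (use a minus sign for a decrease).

-36 billion

RBI balance sheet:
  Assets:      Securities +86B, Foreign assets −93B
  Liabilities: Bank reserves −43B, Currency in circulation −316B, Government deposits +352B
Commercial banking system:
  Assets:      Reserves at CB −43B, Securities −86B, Foreign assets +93B
  Liabilities: Checkable deposits −36B
Change in total bank assets = -36 billion.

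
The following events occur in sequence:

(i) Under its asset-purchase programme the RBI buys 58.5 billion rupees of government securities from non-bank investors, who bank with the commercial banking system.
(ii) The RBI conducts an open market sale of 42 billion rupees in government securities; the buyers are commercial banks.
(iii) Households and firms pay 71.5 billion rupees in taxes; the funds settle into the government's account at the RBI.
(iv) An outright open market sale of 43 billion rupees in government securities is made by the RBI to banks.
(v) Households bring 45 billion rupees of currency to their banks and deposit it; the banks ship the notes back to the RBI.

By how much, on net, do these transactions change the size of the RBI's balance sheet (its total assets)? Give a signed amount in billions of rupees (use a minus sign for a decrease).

RBI balance sheet:
  Assets:      Securities −26.5B
  Liabilities: Bank reserves −53B, Currency in circulation −45B, Government deposits +71.5B
Commercial banking system:
  Assets:      Reserves at CB −53B, Securities +85B
  Liabilities: Checkable deposits +32B
Change in total RBI assets = -26.5 billion.

-26.5 billion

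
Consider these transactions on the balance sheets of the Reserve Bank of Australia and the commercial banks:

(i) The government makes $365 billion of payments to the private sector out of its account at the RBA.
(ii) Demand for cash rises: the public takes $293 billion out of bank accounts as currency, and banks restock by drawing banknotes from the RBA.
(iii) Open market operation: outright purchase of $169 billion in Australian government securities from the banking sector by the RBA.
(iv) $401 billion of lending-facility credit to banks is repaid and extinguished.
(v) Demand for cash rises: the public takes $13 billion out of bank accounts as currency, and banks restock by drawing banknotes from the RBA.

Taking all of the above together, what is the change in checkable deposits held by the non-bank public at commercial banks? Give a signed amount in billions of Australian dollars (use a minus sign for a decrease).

Government spending $365 billion: non-bank counterparties' bank balances rise → +$365B.
Currency withdrawal $293 billion: non-bank counterparties' bank balances fall → −$293B.
OMO purchase (from banks) $169 billion: the counterparty is a bank, so public deposits are unchanged → 0.
Discount-window repayment $401 billion: the counterparty is a bank, so public deposits are unchanged → 0.
Currency withdrawal $13 billion: non-bank counterparties' bank balances fall → −$13B.
Net: 365 − 293 + 0 + 0 − 13 = +$59 billion.

+$59 billion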